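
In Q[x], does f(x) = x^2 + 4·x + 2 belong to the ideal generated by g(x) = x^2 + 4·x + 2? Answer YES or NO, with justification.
In Q[x] the ideal (g) consists of all multiples of g, so f ∈ (g) iff g | f, i.e. iff the remainder of f on division by g is 0. Divide f by g (g is monic, so eliminate the leading term of the running remainder at each step):
  leading term x^2: subtract (1)·g(x) = x^2 + 4·x + 2, leaving 0
The remainder is 0, so f(x) = g(x) · h(x) with h(x) = 1. Hence g | f, i.e. f ∈ (g).

Final answer: YES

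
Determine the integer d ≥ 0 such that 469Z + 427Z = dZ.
(469, 427) = (7); d = 7

In the PID Z, (a, b) is generated by gcd(a, b). Compute gcd(469, 427) with the extended Euclidean algorithm, tracking rows (r, s, t) with s·469 + t·427 = r:
  row A: (469, 1, 0)   [1·469 + 0·427 = 469]
  row B: (427, 0, 1)   [0·469 + 1·427 = 427]
  469 = 1·427 + 42   → row C = row A − 1·row B = (42, 1, −1)   [check: 1·469 − 1·427 = 42]
  427 = 10·42 + 7   → row D = row B − 10·row C = (7, −10, 11)   [check: −10·469 + 11·427 = 7]
  42 = 6·7 + 0   → remainder 0, stop. gcd = 7 (last nonzero row D).
So gcd(469, 427) = 7, with Bézout identity −10·469 + 11·427 = 7. Containment (⊇): the Bézout identity exhibits 7 as an element of (469, 427), giving (7) ⊆ (469, 427). Containment (⊆): since 7 | 469 and 7 | 427 (469 = 7·67, 427 = 7·61), every Z-linear combination of 469 and 427 is divisible by 7, so (469, 427) ⊆ (7). Therefore (469, 427) = (7), d = 7.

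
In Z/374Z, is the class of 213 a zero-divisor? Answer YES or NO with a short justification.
NO

gcd(213, 374) = 1, so 213 is a unit in Z/374Z (it has a multiplicative inverse). A unit cannot be a zero-divisor: if 213·b ≡ 0 then multiplying both sides by 213^(−1) gives b ≡ 0. So 213 is not a zero-divisor.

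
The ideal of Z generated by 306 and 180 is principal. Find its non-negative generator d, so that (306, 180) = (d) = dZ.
In the PID Z, (a, b) is generated by gcd(a, b). Compute gcd(306, 180) with the extended Euclidean algorithm, tracking rows (r, s, t) with s·306 + t·180 = r:
  row A: (306, 1, 0)   [1·306 + 0·180 = 306]
  row B: (180, 0, 1)   [0·306 + 1·180 = 180]
  306 = 1·180 + 126   → row C = row A − 1·row B = (126, 1, −1)   [check: 1·306 − 1·180 = 126]
  180 = 1·126 + 54   → row D = row B − 1·row C = (54, −1, 2)   [check: −1·306 + 2·180 = 54]
  126 = 2·54 + 18   → row E = row C − 2·row D = (18, 3, −5)   [check: 3·306 − 5·180 = 18]
  54 = 3·18 + 0   → remainder 0, stop. gcd = 18 (last nonzero row E).
So gcd(306, 180) = 18, with Bézout identity 3·306 − 5·180 = 18. Containment (⊇): the Bézout identity exhibits 18 as an element of (306, 180), giving (18) ⊆ (306, 180). Containment (⊆): since 18 | 306 and 18 | 180 (306 = 18·17, 180 = 18·10), every Z-linear combination of 306 and 180 is divisible by 18, so (306, 180) ⊆ (18). Therefore (306, 180) = (18), d = 18.

Final answer: (306, 180) = (18); d = 18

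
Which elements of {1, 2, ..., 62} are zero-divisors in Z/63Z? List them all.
nonzero zero-divisors of Z/63Z = {3, 6, 7, 9, 12, 14, 15, 18, 21, 24, 27, 28, 30, 33, 35, 36, 39, 42, 45, 48, 49, 51, 54, 56, 57, 60}

An element a ∈ Z/63Z (with a ≠ 0) is a zero-divisor iff gcd(a, 63) > 1 (because a is a unit precisely when gcd(a, n) = 1, and in Z/nZ every nonzero, non-unit element is a zero-divisor). Scan a = 1, ..., 62 and keep those with gcd(a, 63) > 1:
  gcd(3, 63) = 3, gcd(6, 63) = 3, gcd(7, 63) = 7, gcd(9, 63) = 9, gcd(12, 63) = 3, gcd(14, 63) = 7, gcd(15, 63) = 3, gcd(18, 63) = 9, gcd(21, 63) = 21, gcd(24, 63) = 3, gcd(27, 63) = 9, gcd(28, 63) = 7, gcd(30, 63) = 3, gcd(33, 63) = 3, gcd(35, 63) = 7, gcd(36, 63) = 9, gcd(39, 63) = 3, gcd(42, 63) = 21, gcd(45, 63) = 9, gcd(48, 63) = 3, gcd(49, 63) = 7, gcd(51, 63) = 3, gcd(54, 63) = 9, gcd(56, 63) = 7, gcd(57, 63) = 3, gcd(60, 63) = 3.
All other a ∈ {1, ..., 62} have gcd(a, 63) = 1 and are units. So the nonzero zero-divisors are exactly the 26 values of a appearing in this scan.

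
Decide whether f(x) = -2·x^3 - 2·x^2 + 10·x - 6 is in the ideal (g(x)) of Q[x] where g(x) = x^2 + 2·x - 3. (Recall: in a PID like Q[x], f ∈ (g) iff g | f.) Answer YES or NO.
In Q[x] the ideal (g) consists of all multiples of g, so f ∈ (g) iff g | f, i.e. iff the remainder of f on division by g is 0. Divide f by g (g is monic, so eliminate the leading term of the running remainder at each step):
  leading term -2·x^3: subtract (-2·x)·g(x) = -2·x^3 - 4·x^2 + 6·x, leaving 2·x^2 + 4·x - 6
  leading term 2·x^2: subtract (2)·g(x) = 2·x^2 + 4·x - 6, leaving 0
The remainder is 0, so f(x) = g(x) · h(x) with h(x) = 2 - 2·x. Hence g | f, i.e. f ∈ (g).

Final answer: YES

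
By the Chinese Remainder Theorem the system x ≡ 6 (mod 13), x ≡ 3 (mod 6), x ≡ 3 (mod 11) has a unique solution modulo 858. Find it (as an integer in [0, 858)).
The moduli 13, 6, 11 are pairwise coprime, so by the CRT there is a unique solution mod 13·6·11 = 858.
Solve by successive substitution. Start with x ≡ 6 (mod 13).
  Combine with x ≡ 3 (mod 6): write x = 6 + 13·t and require 6 + 13·t ≡ 3 (mod 6), i.e. 13·t ≡ 3 − 6 ≡ 3 (mod 6). Since 13^(−1) ≡ 1 (mod 6) (13 ≡ 1 (mod 6)), t ≡ 1·3 ≡ 3 (mod 6). So x ≡ 6 + 13·3 = 45 (mod 78).
  Combine with x ≡ 3 (mod 11): write x = 45 + 78·t and require 45 + 78·t ≡ 3 (mod 11), i.e. 78·t ≡ 3 − 45 ≡ 2 (mod 11). Since 78^(−1) ≡ 1 (mod 11) (78 ≡ 1 (mod 11)), t ≡ 1·2 ≡ 2 (mod 11). So x ≡ 45 + 78·2 = 201 (mod 858).
Unique solution in [0, 858): x = 201.

Final answer: x ≡ 201 (mod 858); the representative in [0, 858) is 201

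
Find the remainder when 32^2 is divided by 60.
4

Use repeated squaring. Binary(2) = 10. Walk through the bits of the exponent 2 left-to-right: at each bit after the leading one, square the running value, then multiply by 32 if the bit is 1 (always reducing mod 60):
  bit 1 = 1 (leading): start with 32.
  bit 2 = 0: square 32^2 = 1024 ≡ 4 (mod 60).
Final value: 32^2 ≡ 4 (mod 60).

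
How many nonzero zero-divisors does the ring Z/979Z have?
In Z/979Z each nonzero element is either a unit (gcd with 979 is 1) or a zero-divisor (gcd > 1). The number of units is φ(979): factorise 979 = 11 · 89, so φ(979) = (11 − 1) · (89 − 1) = 10 · 88 = 880. The nonzero elements number 979 − 1 = 978. Hence the nonzero zero-divisors number 978 − 880 = 98.

Final answer: Z/979Z has 98 nonzero zero-divisors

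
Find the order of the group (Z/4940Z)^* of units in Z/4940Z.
(Z/4940Z)^* consists of the classes a with gcd(a, 4940) = 1, so its order is φ(4940). φ is multiplicative, with φ(p^e) = p^e − p^(e−1). Factorise 4940 = 2^2 · 5 · 13 · 19. Then
  φ(4940) = (2^2 − 2^1) · (5 − 1) · (13 − 1) · (19 − 1) = 2 · 4 · 12 · 18 = 1728.
Thus |(Z/4940Z)^*| = 1728.

Final answer: |(Z/4940Z)^*| = 1728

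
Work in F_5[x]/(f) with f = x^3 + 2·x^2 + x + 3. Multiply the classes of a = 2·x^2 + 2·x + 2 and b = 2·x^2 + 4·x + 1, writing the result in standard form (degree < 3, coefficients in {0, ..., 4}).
Multiply as integer polynomials: a · b = 4·x^4 + 12·x^3 + 14·x^2 + 10·x + 2. Reducing coefficients mod 5: a · b ≡ 4·x^4 + 2·x^3 + 4·x^2 + 2. Now divide by f(x) = x^3 + 2·x^2 + x + 3 in F_5[x], eliminating the leading term at each step:
  leading term 4·x^4: subtract (4·x)·f(x) = 4·x^4 + 3·x^3 + 4·x^2 + 2·x, leaving 4·x^3 + 3·x + 2 (coefficients mod 5)
  leading term 4·x^3: subtract (4)·f(x) = 4·x^3 + 3·x^2 + 4·x + 2, leaving 2·x^2 + 4·x (coefficients mod 5)
The degree is now < 3, so this is the remainder. Hence a · b ≡ 2·x^2 + 4·x in F_5[x]/(f).

Final answer: a · b ≡ 2·x^2 + 4·x (mod f(x))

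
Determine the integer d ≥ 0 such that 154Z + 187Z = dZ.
(154, 187) = (11); d = 11

In the PID Z, (a, b) is generated by gcd(a, b). Compute gcd(187, 154) with the extended Euclidean algorithm, tracking rows (r, s, t) with s·187 + t·154 = r:
  row A: (187, 1, 0)   [1·187 + 0·154 = 187]
  row B: (154, 0, 1)   [0·187 + 1·154 = 154]
  187 = 1·154 + 33   → row C = row A − 1·row B = (33, 1, −1)   [check: 1·187 − 1·154 = 33]
  154 = 4·33 + 22   → row D = row B − 4·row C = (22, −4, 5)   [check: −4·187 + 5·154 = 22]
  33 = 1·22 + 11   → row E = row C − 1·row D = (11, 5, −6)   [check: 5·187 − 6·154 = 11]
  22 = 2·11 + 0   → remainder 0, stop. gcd = 11 (last nonzero row E).
So gcd(154, 187) = 11, with Bézout identity 5·187 − 6·154 = 11. Containment (⊇): the Bézout identity exhibits 11 as an element of (154, 187), giving (11) ⊆ (154, 187). Containment (⊆): since 11 | 154 and 11 | 187 (154 = 11·14, 187 = 11·17), every Z-linear combination of 154 and 187 is divisible by 11, so (154, 187) ⊆ (11). Therefore (154, 187) = (11), d = 11.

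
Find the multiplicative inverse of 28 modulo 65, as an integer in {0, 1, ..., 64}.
Apply the extended Euclidean algorithm to (65, 28), tracking rows (r, s, t) with s·65 + t·28 = r. Each division r_prev = q·r_cur + r_new produces the new row as (previous row) − q·(current row):
  row A: (65, 1, 0)   [1·65 + 0·28 = 65]
  row B: (28, 0, 1)   [0·65 + 1·28 = 28]
  65 = 2·28 + 9   → row C = row A − 2·row B = (9, 1, −2)   [check: 1·65 − 2·28 = 9]
  28 = 3·9 + 1   → row D = row B − 3·row C = (1, −3, 7)   [check: −3·65 + 7·28 = 1]
  9 = 9·1 + 0   → remainder 0, stop. gcd = 1 (last nonzero row D).
The gcd is 1, so 28 is invertible mod 65. The last nonzero row gives −3·65 + 7·28 = 1, so t = 7. So 28^(−1) ≡ 7 (mod 65). Verify: 28 · 7 = 196 ≡ 1 (mod 65). ✓

Final answer: 28^(−1) ≡ 7 (mod 65)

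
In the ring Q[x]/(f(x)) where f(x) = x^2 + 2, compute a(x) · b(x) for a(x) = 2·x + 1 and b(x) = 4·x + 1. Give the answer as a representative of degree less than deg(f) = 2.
First multiply in Q[x] without reducing: a · b = 8·x^2 + 6·x + 1. Now divide by f(x) = x^2 + 2, eliminating the leading term at each step:
  leading term 8·x^2: subtract (8)·f(x) = 8·x^2 + 16, leaving 6·x - 15
The degree is now < 2, so this is the remainder. Hence a · b ≡ 6·x - 15 in Q[x]/(f).

Final answer: a · b ≡ 6·x - 15 (mod f(x))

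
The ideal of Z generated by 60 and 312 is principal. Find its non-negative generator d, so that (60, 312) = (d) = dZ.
(60, 312) = (12); d = 12

In the PID Z, (a, b) is generated by gcd(a, b). Compute gcd(312, 60) with the extended Euclidean algorithm, tracking rows (r, s, t) with s·312 + t·60 = r:
  row A: (312, 1, 0)   [1·312 + 0·60 = 312]
  row B: (60, 0, 1)   [0·312 + 1·60 = 60]
  312 = 5·60 + 12   → row C = row A − 5·row B = (12, 1, −5)   [check: 1·312 − 5·60 = 12]
  60 = 5·12 + 0   → remainder 0, stop. gcd = 12 (last nonzero row C).
So gcd(60, 312) = 12, with Bézout identity 1·312 − 5·60 = 12. Containment (⊇): the Bézout identity exhibits 12 as an element of (60, 312), giving (12) ⊆ (60, 312). Containment (⊆): since 12 | 60 and 12 | 312 (60 = 12·5, 312 = 12·26), every Z-linear combination of 60 and 312 is divisible by 12, so (60, 312) ⊆ (12). Therefore (60, 312) = (12), d = 12.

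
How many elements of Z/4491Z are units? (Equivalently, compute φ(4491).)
An element a ∈ Z/4491Z is a unit iff gcd(a, 4491) = 1, so the number of units is φ(4491). φ is multiplicative, with φ(p^e) = p^e − p^(e−1). Factorise 4491 = 3^2 · 499. Then
  φ(4491) = (3^2 − 3^1) · (499 − 1) = 6 · 498 = 2988.

Final answer: Z/4491Z has φ(4491) = 2988 units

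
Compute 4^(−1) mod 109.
Apply the extended Euclidean algorithm to (109, 4), tracking rows (r, s, t) with s·109 + t·4 = r. Each division r_prev = q·r_cur + r_new produces the new row as (previous row) − q·(current row):
  row A: (109, 1, 0)   [1·109 + 0·4 = 109]
  row B: (4, 0, 1)   [0·109 + 1·4 = 4]
  109 = 27·4 + 1   → row C = row A − 27·row B = (1, 1, −27)   [check: 1·109 − 27·4 = 1]
  4 = 4·1 + 0   → remainder 0, stop. gcd = 1 (last nonzero row C).
The gcd is 1, so 4 is invertible mod 109. The last nonzero row gives 1·109 − 27·4 = 1, so t = −27. So 4^(−1) ≡ −27 ≡ 82 (mod 109). Verify: 4 · 82 = 328 ≡ 1 (mod 109). ✓

Final answer: 4^(−1) ≡ 82 (mod 109)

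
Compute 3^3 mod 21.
6

Use repeated squaring. Binary(3) = 11. Walk through the bits of the exponent 3 left-to-right: at each bit after the leading one, square the running value, then multiply by 3 if the bit is 1 (always reducing mod 21):
  bit 1 = 1 (leading): start with 3.
  bit 2 = 1: square 3^2 = 9; bit is 1, so multiply 9·3 = 27 ≡ 6 (mod 21).
Final value: 3^3 ≡ 6 (mod 21).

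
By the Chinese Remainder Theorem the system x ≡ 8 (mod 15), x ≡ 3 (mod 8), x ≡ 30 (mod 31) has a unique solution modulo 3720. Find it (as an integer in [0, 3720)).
The moduli 15, 8, 31 are pairwise coprime, so by the CRT there is a unique solution mod 15·8·31 = 3720.
Solve by successive substitution. Start with x ≡ 8 (mod 15).
  Combine with x ≡ 3 (mod 8): write x = 8 + 15·t and require 8 + 15·t ≡ 3 (mod 8), i.e. 15·t ≡ 3 − 8 ≡ 3 (mod 8). Since 15^(−1) ≡ 7 (mod 8) (15 ≡ 7 (mod 8)), t ≡ 7·3 ≡ 5 (mod 8). So x ≡ 8 + 15·5 = 83 (mod 120).
  Combine with x ≡ 30 (mod 31): write x = 83 + 120·t and require 83 + 120·t ≡ 30 (mod 31), i.e. 120·t ≡ 30 − 83 ≡ 9 (mod 31). Since 120^(−1) ≡ 23 (mod 31) (120 ≡ 27 (mod 31)), t ≡ 23·9 ≡ 21 (mod 31). So x ≡ 83 + 120·21 = 2603 (mod 3720).
Unique solution in [0, 3720): x = 2603.

Final answer: x ≡ 2603 (mod 3720); the representative in [0, 3720) is 2603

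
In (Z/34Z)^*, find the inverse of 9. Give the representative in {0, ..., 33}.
Apply the extended Euclidean algorithm to (34, 9), tracking rows (r, s, t) with s·34 + t·9 = r. Each division r_prev = q·r_cur + r_new produces the new row as (previous row) − q·(current row):
  row A: (34, 1, 0)   [1·34 + 0·9 = 34]
  row B: (9, 0, 1)   [0·34 + 1·9 = 9]
  34 = 3·9 + 7   → row C = row A − 3·row B = (7, 1, −3)   [check: 1·34 − 3·9 = 7]
  9 = 1·7 + 2   → row D = row B − 1·row C = (2, −1, 4)   [check: −1·34 + 4·9 = 2]
  7 = 3·2 + 1   → row E = row C − 3·row D = (1, 4, −15)   [check: 4·34 − 15·9 = 1]
  2 = 2·1 + 0   → remainder 0, stop. gcd = 1 (last nonzero row E).
The gcd is 1, so 9 is invertible mod 34. The last nonzero row gives 4·34 − 15·9 = 1, so t = −15. So 9^(−1) ≡ −15 ≡ 19 (mod 34). Verify: 9 · 19 = 171 ≡ 1 (mod 34). ✓

Final answer: 9^(−1) ≡ 19 (mod 34)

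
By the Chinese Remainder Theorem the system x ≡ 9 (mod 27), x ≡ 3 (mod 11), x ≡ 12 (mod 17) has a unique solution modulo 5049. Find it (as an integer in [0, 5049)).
The moduli 27, 11, 17 are pairwise coprime, so by the CRT there is a unique solution mod 27·11·17 = 5049.
Solve by successive substitution. Start with x ≡ 9 (mod 27).
  Combine with x ≡ 3 (mod 11): write x = 9 + 27·t and require 9 + 27·t ≡ 3 (mod 11), i.e. 27·t ≡ 3 − 9 ≡ 5 (mod 11). Since 27^(−1) ≡ 9 (mod 11) (27 ≡ 5 (mod 11)), t ≡ 9·5 ≡ 1 (mod 11). So x ≡ 9 + 27·1 = 36 (mod 297).
  Combine with x ≡ 12 (mod 17): write x = 36 + 297·t and require 36 + 297·t ≡ 12 (mod 17), i.e. 297·t ≡ 12 − 36 ≡ 10 (mod 17). Since 297^(−1) ≡ 15 (mod 17) (297 ≡ 8 (mod 17)), t ≡ 15·10 ≡ 14 (mod 17). So x ≡ 36 + 297·14 = 4194 (mod 5049).
Unique solution in [0, 5049): x = 4194.

Final answer: x ≡ 4194 (mod 5049); the representative in [0, 5049) is 4194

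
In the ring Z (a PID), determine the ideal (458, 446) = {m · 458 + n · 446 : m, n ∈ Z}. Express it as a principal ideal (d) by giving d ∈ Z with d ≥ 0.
In the PID Z, (a, b) is generated by gcd(a, b). Compute gcd(458, 446) with the extended Euclidean algorithm, tracking rows (r, s, t) with s·458 + t·446 = r:
  row A: (458, 1, 0)   [1·458 + 0·446 = 458]
  row B: (446, 0, 1)   [0·458 + 1·446 = 446]
  458 = 1·446 + 12   → row C = row A − 1·row B = (12, 1, −1)   [check: 1·458 − 1·446 = 12]
  446 = 37·12 + 2   → row D = row B − 37·row C = (2, −37, 38)   [check: −37·458 + 38·446 = 2]
  12 = 6·2 + 0   → remainder 0, stop. gcd = 2 (last nonzero row D).
So gcd(458, 446) = 2, with Bézout identity −37·458 + 38·446 = 2. Containment (⊇): the Bézout identity exhibits 2 as an element of (458, 446), giving (2) ⊆ (458, 446). Containment (⊆): since 2 | 458 and 2 | 446 (458 = 2·229, 446 = 2·223), every Z-linear combination of 458 and 446 is divisible by 2, so (458, 446) ⊆ (2). Therefore (458, 446) = (2), d = 2.

Final answer: (458, 446) = (2); d = 2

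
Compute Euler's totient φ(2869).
φ(2869) = 2700

φ is multiplicative, with φ(p^e) = p^e − p^(e−1). Factorise 2869 = 19 · 151. Then
  φ(2869) = (19 − 1) · (151 − 1) = 18 · 150 = 2700.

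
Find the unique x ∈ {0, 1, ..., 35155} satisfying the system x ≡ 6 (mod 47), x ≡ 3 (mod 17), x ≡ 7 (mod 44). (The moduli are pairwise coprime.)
The moduli 47, 17, 44 are pairwise coprime, so by the CRT there is a unique solution mod 47·17·44 = 35156.
Solve by successive substitution. Start with x ≡ 6 (mod 47).
  Combine with x ≡ 3 (mod 17): write x = 6 + 47·t and require 6 + 47·t ≡ 3 (mod 17), i.e. 47·t ≡ 3 − 6 ≡ 14 (mod 17). Since 47^(−1) ≡ 4 (mod 17) (47 ≡ 13 (mod 17)), t ≡ 4·14 ≡ 5 (mod 17). So x ≡ 6 + 47·5 = 241 (mod 799).
  Combine with x ≡ 7 (mod 44): write x = 241 + 799·t and require 241 + 799·t ≡ 7 (mod 44), i.e. 799·t ≡ 7 − 241 ≡ 30 (mod 44). Since 799^(−1) ≡ 19 (mod 44) (799 ≡ 7 (mod 44)), t ≡ 19·30 ≡ 42 (mod 44). So x ≡ 241 + 799·42 = 33799 (mod 35156).
Unique solution in [0, 35156): x = 33799.

Final answer: x ≡ 33799 (mod 35156); the representative in [0, 35156) is 33799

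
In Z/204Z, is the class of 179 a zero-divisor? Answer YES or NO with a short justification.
NO

gcd(179, 204) = 1, so 179 is a unit in Z/204Z (it has a multiplicative inverse). A unit cannot be a zero-divisor: if 179·b ≡ 0 then multiplying both sides by 179^(−1) gives b ≡ 0. So 179 is not a zero-divisor.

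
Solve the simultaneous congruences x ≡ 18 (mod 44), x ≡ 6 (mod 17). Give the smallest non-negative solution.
x ≡ 414 (mod 748); the representative in [0, 748) is 414

The moduli 44, 17 are pairwise coprime, so by the CRT there is a unique solution mod 44·17 = 748.
Solve by successive substitution. Start with x ≡ 18 (mod 44).
  Combine with x ≡ 6 (mod 17): write x = 18 + 44·t and require 18 + 44·t ≡ 6 (mod 17), i.e. 44·t ≡ 6 − 18 ≡ 5 (mod 17). Since 44^(−1) ≡ 12 (mod 17) (44 ≡ 10 (mod 17)), t ≡ 12·5 ≡ 9 (mod 17). So x ≡ 18 + 44·9 = 414 (mod 748).
Unique solution in [0, 748): x = 414.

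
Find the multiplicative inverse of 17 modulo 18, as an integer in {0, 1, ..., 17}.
17^(−1) ≡ 17 (mod 18)

Apply the extended Euclidean algorithm to (18, 17), tracking rows (r, s, t) with s·18 + t·17 = r. Each division r_prev = q·r_cur + r_new produces the new row as (previous row) − q·(current row):
  row A: (18, 1, 0)   [1·18 + 0·17 = 18]
  row B: (17, 0, 1)   [0·18 + 1·17 = 17]
  18 = 1·17 + 1   → row C = row A − 1·row B = (1, 1, −1)   [check: 1·18 − 1·17 = 1]
  17 = 17·1 + 0   → remainder 0, stop. gcd = 1 (last nonzero row C).
The gcd is 1, so 17 is invertible mod 18. The last nonzero row gives 1·18 − 1·17 = 1, so t = −1. So 17^(−1) ≡ −1 ≡ 17 (mod 18). Verify: 17 · 17 = 289 ≡ 1 (mod 18). ✓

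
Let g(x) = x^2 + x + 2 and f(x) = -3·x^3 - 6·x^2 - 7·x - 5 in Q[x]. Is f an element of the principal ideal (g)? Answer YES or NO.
In Q[x] the ideal (g) consists of all multiples of g, so f ∈ (g) iff g | f, i.e. iff the remainder of f on division by g is 0. Divide f by g (g is monic, so eliminate the leading term of the running remainder at each step):
  leading term -3·x^3: subtract (-3·x)·g(x) = -3·x^3 - 3·x^2 - 6·x, leaving -3·x^2 - x - 5
  leading term -3·x^2: subtract (-3)·g(x) = -3·x^2 - 3·x - 6, leaving 2·x + 1
The remainder r(x) = 2·x + 1 ≠ 0 (and deg r < deg g), so g ∤ f, i.e. f ∉ (g).

Final answer: NO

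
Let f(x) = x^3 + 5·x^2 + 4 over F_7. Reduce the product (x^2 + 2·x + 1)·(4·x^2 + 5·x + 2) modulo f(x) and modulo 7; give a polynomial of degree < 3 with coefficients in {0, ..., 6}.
a · b ≡ 2·x^2 + 2 (mod f(x))

Multiply as integer polynomials: a · b = 4·x^4 + 13·x^3 + 16·x^2 + 9·x + 2. Reducing coefficients mod 7: a · b ≡ 4·x^4 + 6·x^3 + 2·x^2 + 2·x + 2. Now divide by f(x) = x^3 + 5·x^2 + 4 in F_7[x], eliminating the leading term at each step:
  leading term 4·x^4: subtract (4·x)·f(x) = 4·x^4 + 6·x^3 + 2·x, leaving 2·x^2 + 2 (coefficients mod 7)
The degree is now < 3, so this is the remainder. Hence a · b ≡ 2·x^2 + 2 in F_7[x]/(f).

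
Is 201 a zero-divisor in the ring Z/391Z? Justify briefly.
gcd(201, 391) = 1, so 201 is a unit in Z/391Z (it has a multiplicative inverse). A unit cannot be a zero-divisor: if 201·b ≡ 0 then multiplying both sides by 201^(−1) gives b ≡ 0. So 201 is not a zero-divisor.

Final answer: NO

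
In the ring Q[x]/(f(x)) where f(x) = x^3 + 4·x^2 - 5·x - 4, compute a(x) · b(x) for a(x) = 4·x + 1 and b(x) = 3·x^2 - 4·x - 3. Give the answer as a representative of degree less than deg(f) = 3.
First multiply in Q[x] without reducing: a · b = 12·x^3 - 13·x^2 - 16·x - 3. Now divide by f(x) = x^3 + 4·x^2 - 5·x - 4, eliminating the leading term at each step:
  leading term 12·x^3: subtract (12)·f(x) = 12·x^3 + 48·x^2 - 60·x - 48, leaving -61·x^2 + 44·x + 45
The degree is now < 3, so this is the remainder. Hence a · b ≡ -61·x^2 + 44·x + 45 in Q[x]/(f).

Final answer: a · b ≡ -61·x^2 + 44·x + 45 (mod f(x))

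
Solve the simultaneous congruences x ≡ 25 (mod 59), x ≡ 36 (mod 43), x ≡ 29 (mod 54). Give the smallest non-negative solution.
The moduli 59, 43, 54 are pairwise coprime, so by the CRT there is a unique solution mod 59·43·54 = 136998.
Solve by successive substitution. Start with x ≡ 25 (mod 59).
  Combine with x ≡ 36 (mod 43): write x = 25 + 59·t and require 25 + 59·t ≡ 36 (mod 43), i.e. 59·t ≡ 36 − 25 ≡ 11 (mod 43). Since 59^(−1) ≡ 35 (mod 43) (59 ≡ 16 (mod 43)), t ≡ 35·11 ≡ 41 (mod 43). So x ≡ 25 + 59·41 = 2444 (mod 2537).
  Combine with x ≡ 29 (mod 54): write x = 2444 + 2537·t and require 2444 + 2537·t ≡ 29 (mod 54), i.e. 2537·t ≡ 29 − 2444 ≡ 15 (mod 54). Since 2537^(−1) ≡ 53 (mod 54) (2537 ≡ 53 (mod 54)), t ≡ 53·15 ≡ 39 (mod 54). So x ≡ 2444 + 2537·39 = 101387 (mod 136998).
Unique solution in [0, 136998): x = 101387.

Final answer: x ≡ 101387 (mod 136998); the representative in [0, 136998) is 101387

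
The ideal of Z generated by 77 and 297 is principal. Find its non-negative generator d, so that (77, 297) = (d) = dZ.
(77, 297) = (11); d = 11

In the PID Z, (a, b) is generated by gcd(a, b). Compute gcd(297, 77) with the extended Euclidean algorithm, tracking rows (r, s, t) with s·297 + t·77 = r:
  row A: (297, 1, 0)   [1·297 + 0·77 = 297]
  row B: (77, 0, 1)   [0·297 + 1·77 = 77]
  297 = 3·77 + 66   → row C = row A − 3·row B = (66, 1, −3)   [check: 1·297 − 3·77 = 66]
  77 = 1·66 + 11   → row D = row B − 1·row C = (11, −1, 4)   [check: −1·297 + 4·77 = 11]
  66 = 6·11 + 0   → remainder 0, stop. gcd = 11 (last nonzero row D).
So gcd(77, 297) = 11, with Bézout identity −1·297 + 4·77 = 11. Containment (⊇): the Bézout identity exhibits 11 as an element of (77, 297), giving (11) ⊆ (77, 297). Containment (⊆): since 11 | 77 and 11 | 297 (77 = 11·7, 297 = 11·27), every Z-linear combination of 77 and 297 is divisible by 11, so (77, 297) ⊆ (11). Therefore (77, 297) = (11), d = 11.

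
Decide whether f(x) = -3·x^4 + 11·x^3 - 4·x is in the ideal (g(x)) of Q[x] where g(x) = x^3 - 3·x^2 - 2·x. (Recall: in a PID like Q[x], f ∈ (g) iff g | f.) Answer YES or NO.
In Q[x] the ideal (g) consists of all multiples of g, so f ∈ (g) iff g | f, i.e. iff the remainder of f on division by g is 0. Divide f by g (g is monic, so eliminate the leading term of the running remainder at each step):
  leading term -3·x^4: subtract (-3·x)·g(x) = -3·x^4 + 9·x^3 + 6·x^2, leaving 2·x^3 - 6·x^2 - 4·x
  leading term 2·x^3: subtract (2)·g(x) = 2·x^3 - 6·x^2 - 4·x, leaving 0
The remainder is 0, so f(x) = g(x) · h(x) with h(x) = 2 - 3·x. Hence g | f, i.e. f ∈ (g).

Final answer: YES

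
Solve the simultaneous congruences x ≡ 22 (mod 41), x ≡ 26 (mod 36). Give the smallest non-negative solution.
The moduli 41, 36 are pairwise coprime, so by the CRT there is a unique solution mod 41·36 = 1476.
Solve by successive substitution. Start with x ≡ 22 (mod 41).
  Combine with x ≡ 26 (mod 36): write x = 22 + 41·t and require 22 + 41·t ≡ 26 (mod 36), i.e. 41·t ≡ 26 − 22 ≡ 4 (mod 36). Since 41^(−1) ≡ 29 (mod 36) (41 ≡ 5 (mod 36)), t ≡ 29·4 ≡ 8 (mod 36). So x ≡ 22 + 41·8 = 350 (mod 1476).
Unique solution in [0, 1476): x = 350.

Final answer: x ≡ 350 (mod 1476); the representative in [0, 1476) is 350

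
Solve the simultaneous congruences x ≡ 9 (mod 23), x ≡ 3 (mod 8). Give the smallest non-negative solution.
The moduli 23, 8 are pairwise coprime, so by the CRT there is a unique solution mod 23·8 = 184.
Solve by successive substitution. Start with x ≡ 9 (mod 23).
  Combine with x ≡ 3 (mod 8): write x = 9 + 23·t and require 9 + 23·t ≡ 3 (mod 8), i.e. 23·t ≡ 3 − 9 ≡ 2 (mod 8). Since 23^(−1) ≡ 7 (mod 8) (23 ≡ 7 (mod 8)), t ≡ 7·2 ≡ 6 (mod 8). So x ≡ 9 + 23·6 = 147 (mod 184).
Unique solution in [0, 184): x = 147.

Final answer: x ≡ 147 (mod 184); the representative in [0, 184) is 147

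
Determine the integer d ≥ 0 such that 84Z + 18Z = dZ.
(84, 18) = (6); d = 6

In the PID Z, (a, b) is generated by gcd(a, b). Compute gcd(84, 18) with the extended Euclidean algorithm, tracking rows (r, s, t) with s·84 + t·18 = r:
  row A: (84, 1, 0)   [1·84 + 0·18 = 84]
  row B: (18, 0, 1)   [0·84 + 1·18 = 18]
  84 = 4·18 + 12   → row C = row A − 4·row B = (12, 1, −4)   [check: 1·84 − 4·18 = 12]
  18 = 1·12 + 6   → row D = row B − 1·row C = (6, −1, 5)   [check: −1·84 + 5·18 = 6]
  12 = 2·6 + 0   → remainder 0, stop. gcd = 6 (last nonzero row D).
So gcd(84, 18) = 6, with Bézout identity −1·84 + 5·18 = 6. Containment (⊇): the Bézout identity exhibits 6 as an element of (84, 18), giving (6) ⊆ (84, 18). Containment (⊆): since 6 | 84 and 6 | 18 (84 = 6·14, 18 = 6·3), every Z-linear combination of 84 and 18 is divisible by 6, so (84, 18) ⊆ (6). Therefore (84, 18) = (6), d = 6.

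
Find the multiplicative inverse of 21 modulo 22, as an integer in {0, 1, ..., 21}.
Apply the extended Euclidean algorithm to (22, 21), tracking rows (r, s, t) with s·22 + t·21 = r. Each division r_prev = q·r_cur + r_new produces the new row as (previous row) − q·(current row):
  row A: (22, 1, 0)   [1·22 + 0·21 = 22]
  row B: (21, 0, 1)   [0·22 + 1·21 = 21]
  22 = 1·21 + 1   → row C = row A − 1·row B = (1, 1, −1)   [check: 1·22 − 1·21 = 1]
  21 = 21·1 + 0   → remainder 0, stop. gcd = 1 (last nonzero row C).
The gcd is 1, so 21 is invertible mod 22. The last nonzero row gives 1·22 − 1·21 = 1, so t = −1. So 21^(−1) ≡ −1 ≡ 21 (mod 22). Verify: 21 · 21 = 441 ≡ 1 (mod 22). ✓

Final answer: 21^(−1) ≡ 21 (mod 22)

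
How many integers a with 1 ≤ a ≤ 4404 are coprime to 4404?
The number of a ∈ {1, ..., 4404} with gcd(a, 4404) = 1 is by definition Euler's totient φ(4404). φ is multiplicative, with φ(p^e) = p^e − p^(e−1). Factorise 4404 = 2^2 · 3 · 367. Then
  φ(4404) = (2^2 − 2^1) · (3 − 1) · (367 − 1) = 2 · 2 · 366 = 1464.
So there are 1464 such integers.

Final answer: 1464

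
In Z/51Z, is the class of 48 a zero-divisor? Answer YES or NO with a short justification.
YES

gcd(48, 51) = 3 > 1, so 48 is not a unit in Z/51Z. In Z/nZ every nonzero non-unit is a zero-divisor: explicitly, take b = 51/gcd = 17 ≠ 0 (mod 51); then 48·17 = 816 = 16·51, i.e. 48·17 ≡ 0 (mod 51). So 48 is a zero-divisor.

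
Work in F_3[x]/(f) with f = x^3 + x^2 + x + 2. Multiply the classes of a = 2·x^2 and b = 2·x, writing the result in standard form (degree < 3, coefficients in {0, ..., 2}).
a · b ≡ 2·x^2 + 2·x + 1 (mod f(x))

Multiply as integer polynomials: a · b = 4·x^3. Reducing coefficients mod 3: a · b ≡ x^3. Now divide by f(x) = x^3 + x^2 + x + 2 in F_3[x], eliminating the leading term at each step:
  leading term x^3: subtract (1)·f(x) = x^3 + x^2 + x + 2, leaving 2·x^2 + 2·x + 1 (coefficients mod 3)
The degree is now < 3, so this is the remainder. Hence a · b ≡ 2·x^2 + 2·x + 1 in F_3[x]/(f).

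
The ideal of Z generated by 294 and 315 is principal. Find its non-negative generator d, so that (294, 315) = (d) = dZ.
(294, 315) = (21); d = 21

In the PID Z, (a, b) is generated by gcd(a, b). Compute gcd(315, 294) with the extended Euclidean algorithm, tracking rows (r, s, t) with s·315 + t·294 = r:
  row A: (315, 1, 0)   [1·315 + 0·294 = 315]
  row B: (294, 0, 1)   [0·315 + 1·294 = 294]
  315 = 1·294 + 21   → row C = row A − 1·row B = (21, 1, −1)   [check: 1·315 − 1·294 = 21]
  294 = 14·21 + 0   → remainder 0, stop. gcd = 21 (last nonzero row C).
So gcd(294, 315) = 21, with Bézout identity 1·315 − 1·294 = 21. Containment (⊇): the Bézout identity exhibits 21 as an element of (294, 315), giving (21) ⊆ (294, 315). Containment (⊆): since 21 | 294 and 21 | 315 (294 = 21·14, 315 = 21·15), every Z-linear combination of 294 and 315 is divisible by 21, so (294, 315) ⊆ (21). Therefore (294, 315) = (21), d = 21.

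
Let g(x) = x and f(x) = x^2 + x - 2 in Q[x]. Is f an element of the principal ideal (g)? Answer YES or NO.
NO

In Q[x] the ideal (g) consists of all multiples of g, so f ∈ (g) iff g | f, i.e. iff the remainder of f on division by g is 0. Divide f by g (g is monic, so eliminate the leading term of the running remainder at each step):
  leading term x^2: subtract (x)·g(x) = x^2, leaving x - 2
  leading term x: subtract (1)·g(x) = x, leaving -2
The remainder r(x) = -2 ≠ 0 (and deg r < deg g), so g ∤ f, i.e. f ∉ (g).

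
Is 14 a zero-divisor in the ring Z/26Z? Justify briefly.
YES

gcd(14, 26) = 2 > 1, so 14 is not a unit in Z/26Z. In Z/nZ every nonzero non-unit is a zero-divisor: explicitly, take b = 26/gcd = 13 ≠ 0 (mod 26); then 14·13 = 182 = 7·26, i.e. 14·13 ≡ 0 (mod 26). So 14 is a zero-divisor.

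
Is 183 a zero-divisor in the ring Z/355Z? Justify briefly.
gcd(183, 355) = 1, so 183 is a unit in Z/355Z (it has a multiplicative inverse). A unit cannot be a zero-divisor: if 183·b ≡ 0 then multiplying both sides by 183^(−1) gives b ≡ 0. So 183 is not a zero-divisor.

Final answer: NO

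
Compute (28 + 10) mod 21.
Reduce the summands first: 28 ≡ 7 (mod 21), so 28 + 10 ≡ 7 + 10 (mod 21). 7 + 10 = 17; 17 = 0·21 + 17, so (28 + 10) mod 21 = 17.

Final answer: 17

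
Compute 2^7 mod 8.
Use repeated squaring. Binary(7) = 111. Walk through the bits of the exponent 7 left-to-right: at each bit after the leading one, square the running value, then multiply by 2 if the bit is 1 (always reducing mod 8):
  bit 1 = 1 (leading): start with 2.
  bit 2 = 1: square 2^2 = 4; bit is 1, so multiply 4·2 = 8 ≡ 0 (mod 8).
  bit 3 = 1: square 0^2 = 0; bit is 1, so multiply 0·2 = 0 (mod 8).
Final value: 2^7 ≡ 0 (mod 8).

Final answer: 0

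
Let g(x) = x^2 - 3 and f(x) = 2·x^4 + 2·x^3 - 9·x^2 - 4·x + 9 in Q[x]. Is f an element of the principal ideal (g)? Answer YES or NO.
NO

In Q[x] the ideal (g) consists of all multiples of g, so f ∈ (g) iff g | f, i.e. iff the remainder of f on division by g is 0. Divide f by g (g is monic, so eliminate the leading term of the running remainder at each step):
  leading term 2·x^4: subtract (2·x^2)·g(x) = 2·x^4 - 6·x^2, leaving 2·x^3 - 3·x^2 - 4·x + 9
  leading term 2·x^3: subtract (2·x)·g(x) = 2·x^3 - 6·x, leaving -3·x^2 + 2·x + 9
  leading term -3·x^2: subtract (-3)·g(x) = 9 - 3·x^2, leaving 2·x
The remainder r(x) = 2·x ≠ 0 (and deg r < deg g), so g ∤ f, i.e. f ∉ (g).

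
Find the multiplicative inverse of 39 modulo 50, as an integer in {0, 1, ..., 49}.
39^(−1) ≡ 9 (mod 50)

Apply the extended Euclidean algorithm to (50, 39), tracking rows (r, s, t) with s·50 + t·39 = r. Each division r_prev = q·r_cur + r_new produces the new row as (previous row) − q·(current row):
  row A: (50, 1, 0)   [1·50 + 0·39 = 50]
  row B: (39, 0, 1)   [0·50 + 1·39 = 39]
  50 = 1·39 + 11   → row C = row A − 1·row B = (11, 1, −1)   [check: 1·50 − 1·39 = 11]
  39 = 3·11 + 6   → row D = row B − 3·row C = (6, −3, 4)   [check: −3·50 + 4·39 = 6]
  11 = 1·6 + 5   → row E = row C − 1·row D = (5, 4, −5)   [check: 4·50 − 5·39 = 5]
  6 = 1·5 + 1   → row F = row D − 1·row E = (1, −7, 9)   [check: −7·50 + 9·39 = 1]
  5 = 5·1 + 0   → remainder 0, stop. gcd = 1 (last nonzero row F).
The gcd is 1, so 39 is invertible mod 50. The last nonzero row gives −7·50 + 9·39 = 1, so t = 9. So 39^(−1) ≡ 9 (mod 50). Verify: 39 · 9 = 351 ≡ 1 (mod 50). ✓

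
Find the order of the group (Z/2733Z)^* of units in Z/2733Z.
|(Z/2733Z)^*| = 1820

(Z/2733Z)^* consists of the classes a with gcd(a, 2733) = 1, so its order is φ(2733). φ is multiplicative, with φ(p^e) = p^e − p^(e−1). Factorise 2733 = 3 · 911. Then
  φ(2733) = (3 − 1) · (911 − 1) = 2 · 910 = 1820.
Thus |(Z/2733Z)^*| = 1820.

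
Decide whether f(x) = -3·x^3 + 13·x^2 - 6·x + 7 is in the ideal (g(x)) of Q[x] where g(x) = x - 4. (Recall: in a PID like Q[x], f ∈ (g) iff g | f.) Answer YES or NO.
In Q[x] the ideal (g) consists of all multiples of g, so f ∈ (g) iff g | f, i.e. iff the remainder of f on division by g is 0. Divide f by g (g is monic, so eliminate the leading term of the running remainder at each step):
  leading term -3·x^3: subtract (-3·x^2)·g(x) = -3·x^3 + 12·x^2, leaving x^2 - 6·x + 7
  leading term x^2: subtract (x)·g(x) = x^2 - 4·x, leaving 7 - 2·x
  leading term -2·x: subtract (-2)·g(x) = 8 - 2·x, leaving -1
The remainder r(x) = -1 ≠ 0 (and deg r < deg g), so g ∤ f, i.e. f ∉ (g).

Final answer: NO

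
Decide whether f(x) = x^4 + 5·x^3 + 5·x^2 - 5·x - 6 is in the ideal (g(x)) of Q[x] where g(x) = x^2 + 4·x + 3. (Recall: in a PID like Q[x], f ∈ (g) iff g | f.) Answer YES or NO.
In Q[x] the ideal (g) consists of all multiples of g, so f ∈ (g) iff g | f, i.e. iff the remainder of f on division by g is 0. Divide f by g (g is monic, so eliminate the leading term of the running remainder at each step):
  leading term x^4: subtract (x^2)·g(x) = x^4 + 4·x^3 + 3·x^2, leaving x^3 + 2·x^2 - 5·x - 6
  leading term x^3: subtract (x)·g(x) = x^3 + 4·x^2 + 3·x, leaving -2·x^2 - 8·x - 6
  leading term -2·x^2: subtract (-2)·g(x) = -2·x^2 - 8·x - 6, leaving 0
The remainder is 0, so f(x) = g(x) · h(x) with h(x) = x^2 + x - 2. Hence g | f, i.e. f ∈ (g).

Final answer: YES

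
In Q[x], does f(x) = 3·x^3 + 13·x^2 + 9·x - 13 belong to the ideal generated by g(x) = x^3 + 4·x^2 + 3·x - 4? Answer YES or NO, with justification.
In Q[x] the ideal (g) consists of all multiples of g, so f ∈ (g) iff g | f, i.e. iff the remainder of f on division by g is 0. Divide f by g (g is monic, so eliminate the leading term of the running remainder at each step):
  leading term 3·x^3: subtract (3)·g(x) = 3·x^3 + 12·x^2 + 9·x - 12, leaving x^2 - 1
The remainder r(x) = x^2 - 1 ≠ 0 (and deg r < deg g), so g ∤ f, i.e. f ∉ (g).

Final answer: NO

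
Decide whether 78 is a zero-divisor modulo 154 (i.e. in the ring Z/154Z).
YES

gcd(78, 154) = 2 > 1, so 78 is not a unit in Z/154Z. In Z/nZ every nonzero non-unit is a zero-divisor: explicitly, take b = 154/gcd = 77 ≠ 0 (mod 154); then 78·77 = 6006 = 39·154, i.e. 78·77 ≡ 0 (mod 154). So 78 is a zero-divisor.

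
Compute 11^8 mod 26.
9

Use repeated squaring. Binary(8) = 1000. Walk through the bits of the exponent 8 left-to-right: at each bit after the leading one, square the running value, then multiply by 11 if the bit is 1 (always reducing mod 26):
  bit 1 = 1 (leading): start with 11.
  bit 2 = 0: square 11^2 = 121 ≡ 17 (mod 26).
  bit 3 = 0: square 17^2 = 289 ≡ 3 (mod 26).
  bit 4 = 0: square 3^2 = 9 (mod 26).
Final value: 11^8 ≡ 9 (mod 26).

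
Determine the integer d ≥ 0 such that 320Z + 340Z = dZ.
(320, 340) = (20); d = 20

In the PID Z, (a, b) is generated by gcd(a, b). Compute gcd(340, 320) with the extended Euclidean algorithm, tracking rows (r, s, t) with s·340 + t·320 = r:
  row A: (340, 1, 0)   [1·340 + 0·320 = 340]
  row B: (320, 0, 1)   [0·340 + 1·320 = 320]
  340 = 1·320 + 20   → row C = row A − 1·row B = (20, 1, −1)   [check: 1·340 − 1·320 = 20]
  320 = 16·20 + 0   → remainder 0, stop. gcd = 20 (last nonzero row C).
So gcd(320, 340) = 20, with Bézout identity 1·340 − 1·320 = 20. Containment (⊇): the Bézout identity exhibits 20 as an element of (320, 340), giving (20) ⊆ (320, 340). Containment (⊆): since 20 | 320 and 20 | 340 (320 = 20·16, 340 = 20·17), every Z-linear combination of 320 and 340 is divisible by 20, so (320, 340) ⊆ (20). Therefore (320, 340) = (20), d = 20.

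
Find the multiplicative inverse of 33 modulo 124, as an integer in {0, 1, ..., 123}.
33^(−1) ≡ 109 (mod 124)

Apply the extended Euclidean algorithm to (124, 33), tracking rows (r, s, t) with s·124 + t·33 = r. Each division r_prev = q·r_cur + r_new produces the new row as (previous row) − q·(current row):
  row A: (124, 1, 0)   [1·124 + 0·33 = 124]
  row B: (33, 0, 1)   [0·124 + 1·33 = 33]
  124 = 3·33 + 25   → row C = row A − 3·row B = (25, 1, −3)   [check: 1·124 − 3·33 = 25]
  33 = 1·25 + 8   → row D = row B − 1·row C = (8, −1, 4)   [check: −1·124 + 4·33 = 8]
  25 = 3·8 + 1   → row E = row C − 3·row D = (1, 4, −15)   [check: 4·124 − 15·33 = 1]
  8 = 8·1 + 0   → remainder 0, stop. gcd = 1 (last nonzero row E).
The gcd is 1, so 33 is invertible mod 124. The last nonzero row gives 4·124 − 15·33 = 1, so t = −15. So 33^(−1) ≡ −15 ≡ 109 (mod 124). Verify: 33 · 109 = 3597 ≡ 1 (mod 124). ✓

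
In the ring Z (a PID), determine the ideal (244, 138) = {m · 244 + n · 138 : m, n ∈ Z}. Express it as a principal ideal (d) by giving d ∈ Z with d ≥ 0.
(244, 138) = (2); d = 2

In the PID Z, (a, b) is generated by gcd(a, b). Compute gcd(244, 138) with the extended Euclidean algorithm, tracking rows (r, s, t) with s·244 + t·138 = r:
  row A: (244, 1, 0)   [1·244 + 0·138 = 244]
  row B: (138, 0, 1)   [0·244 + 1·138 = 138]
  244 = 1·138 + 106   → row C = row A − 1·row B = (106, 1, −1)   [check: 1·244 − 1·138 = 106]
  138 = 1·106 + 32   → row D = row B − 1·row C = (32, −1, 2)   [check: −1·244 + 2·138 = 32]
  106 = 3·32 + 10   → row E = row C − 3·row D = (10, 4, −7)   [check: 4·244 − 7·138 = 10]
  32 = 3·10 + 2   → row F = row D − 3·row E = (2, −13, 23)   [check: −13·244 + 23·138 = 2]
  10 = 5·2 + 0   → remainder 0, stop. gcd = 2 (last nonzero row F).
So gcd(244, 138) = 2, with Bézout identity −13·244 + 23·138 = 2. Containment (⊇): the Bézout identity exhibits 2 as an element of (244, 138), giving (2) ⊆ (244, 138). Containment (⊆): since 2 | 244 and 2 | 138 (244 = 2·122, 138 = 2·69), every Z-linear combination of 244 and 138 is divisible by 2, so (244, 138) ⊆ (2). Therefore (244, 138) = (2), d = 2.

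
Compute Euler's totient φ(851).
φ is multiplicative, with φ(p^e) = p^e − p^(e−1). Factorise 851 = 23 · 37. Then
  φ(851) = (23 − 1) · (37 − 1) = 22 · 36 = 792.

Final answer: φ(851) = 792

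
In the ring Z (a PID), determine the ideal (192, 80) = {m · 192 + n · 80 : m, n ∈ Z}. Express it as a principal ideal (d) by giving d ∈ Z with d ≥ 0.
In the PID Z, (a, b) is generated by gcd(a, b). Compute gcd(192, 80) with the extended Euclidean algorithm, tracking rows (r, s, t) with s·192 + t·80 = r:
  row A: (192, 1, 0)   [1·192 + 0·80 = 192]
  row B: (80, 0, 1)   [0·192 + 1·80 = 80]
  192 = 2·80 + 32   → row C = row A − 2·row B = (32, 1, −2)   [check: 1·192 − 2·80 = 32]
  80 = 2·32 + 16   → row D = row B − 2·row C = (16, −2, 5)   [check: −2·192 + 5·80 = 16]
  32 = 2·16 + 0   → remainder 0, stop. gcd = 16 (last nonzero row D).
So gcd(192, 80) = 16, with Bézout identity −2·192 + 5·80 = 16. Containment (⊇): the Bézout identity exhibits 16 as an element of (192, 80), giving (16) ⊆ (192, 80). Containment (⊆): since 16 | 192 and 16 | 80 (192 = 16·12, 80 = 16·5), every Z-linear combination of 192 and 80 is divisible by 16, so (192, 80) ⊆ (16). Therefore (192, 80) = (16), d = 16.

Final answer: (192, 80) = (16); d = 16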